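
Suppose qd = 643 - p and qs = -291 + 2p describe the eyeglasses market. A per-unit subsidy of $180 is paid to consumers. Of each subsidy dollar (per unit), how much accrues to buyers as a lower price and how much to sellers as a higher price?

Buyers gain $120 per unit; sellers gain $60 per unit

Pre-subsidy: 643 - p = -291 + 2p gives p* = 934/3, q* = 995/3.
With the rebate, buyers effectively pay pb = ps − 180, where ps is the price sellers receive.
Demand in terms of ps becomes qd = 643 − 1(ps − 180) = 823 - ps. Setting this equal to supply: 823 - ps = -291 + 2ps, so ps = 1114/3.
Buyers pay pb = 1114/3 − 180 = 574/3; q' = -291 + 2·(1114/3) = 1355/3.
Buyers' price falls by p* − pb = 934/3 − 574/3 = 120; sellers' price rises by ps − p* = 1114/3 − 934/3 = 60.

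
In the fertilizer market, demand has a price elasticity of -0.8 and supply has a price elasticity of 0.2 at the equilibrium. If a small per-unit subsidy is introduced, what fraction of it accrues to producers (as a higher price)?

For a small subsidy around the equilibrium, the benefit split depends on the relative slopes, which at a point are proportional to the elasticities.
Buyer share = εs/(εs + |εd|) = 0.2/(0.2 + 0.8) = 0.2; seller share = |εd|/(εs + |εd|) = 0.8.
So producers capture 0.8 of the subsidy.

Producer share = 0.8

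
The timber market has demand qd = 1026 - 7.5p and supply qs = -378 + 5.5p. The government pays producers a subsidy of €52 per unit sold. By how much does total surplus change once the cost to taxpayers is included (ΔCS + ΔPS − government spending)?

Pre-subsidy: 1026 - 7.5p = -378 + 5.5p gives p* = 108, q* = 216.
With the subsidy, sellers receive ps = pb + 52 for each unit, where pb is the price buyers pay.
Supply in terms of pb becomes qs = -378 + 5.5(pb + 52) = -92 + 5.5pb. Setting this equal to demand: 1026 - 7.5pb = -92 + 5.5pb, so pb = 86.
Sellers receive ps = 86 + 52 = 138; q' = 1026 − 7.5·86 = 381.
ΔCS = ½(216 + 381)(108 − 86) = 6567; ΔPS = ½(216 + 381)(138 − 108) = 8955.
Government spending = 52 × 381 = 19812.
Net change = 6567 + 8955 − 19812 = -4290. The loss equals the DWL triangle ½·52·165.

Net change in total surplus = -€4290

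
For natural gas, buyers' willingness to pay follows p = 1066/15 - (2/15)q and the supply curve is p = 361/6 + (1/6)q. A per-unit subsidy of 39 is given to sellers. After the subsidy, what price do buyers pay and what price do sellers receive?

Pre-subsidy: 1066/15 - (2/15)q = 361/6 + (1/6)q gives q* = 109/3 and p* = 596/9.
With the subsidy, sellers receive ps = pb + 39 for each unit, where pb is the price buyers pay.
On the curves, pb = 1066/15 - (2/15)q and ps = 361/6 + (1/6)q; the wedge ps − pb = 39 gives 361/6 + (1/6)q − (1066/15 - (2/15)q) = 39, so q' = 499/3.
Then pb = 1066/15 − (2/15)·(499/3) = 440/9 and ps = 361/6 + (1/6)·(499/3) = 791/9.

Buyers pay 440/9; sellers receive 791/9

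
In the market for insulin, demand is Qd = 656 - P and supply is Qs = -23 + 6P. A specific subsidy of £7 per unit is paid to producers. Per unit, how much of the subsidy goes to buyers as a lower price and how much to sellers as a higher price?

Buyers gain £6 per unit; sellers gain £1 per unit

Pre-subsidy: 656 - P = -23 + 6P gives P* = 97, Q* = 559.
With the subsidy, sellers receive Ps = Pb + 7 for each unit, where Pb is the price buyers pay.
Supply in terms of Pb becomes Qs = -23 + 6(Pb + 7) = 19 + 6Pb. Setting this equal to demand: 656 - Pb = 19 + 6Pb, so Pb = 91.
Sellers receive Ps = 91 + 7 = 98; Q' = 656 − 1·91 = 565.
Buyers' price falls by P* − Pb = 97 − 91 = 6; sellers' price rises by Ps − P* = 98 − 97 = 1.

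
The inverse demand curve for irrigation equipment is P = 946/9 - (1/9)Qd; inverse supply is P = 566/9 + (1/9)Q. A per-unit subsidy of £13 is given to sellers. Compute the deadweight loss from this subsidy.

Pre-subsidy: 946/9 - (1/9)Q = 566/9 + (1/9)Q gives Q* = 190 and P* = 84.
With the subsidy, sellers receive Ps = Pb + 13 for each unit, where Pb is the price buyers pay.
On the curves, Pb = 946/9 - (1/9)Q and Ps = 566/9 + (1/9)Q; the wedge Ps − Pb = 13 gives 566/9 + (1/9)Q − (946/9 - (1/9)Q) = 13, so Q' = 248.5.
Then Pb = 946/9 − (1/9)·248.5 = 77.5 and Ps = 566/9 + (1/9)·248.5 = 90.5.
The subsidy expands output by 248.5 − 190 = 58.5 past the efficient level; on those units the gap between marginal cost and willingness to pay runs from 0 up to 13.
DWL = ½ × 13 × 58.5 = 380.25.

Deadweight loss = £380.25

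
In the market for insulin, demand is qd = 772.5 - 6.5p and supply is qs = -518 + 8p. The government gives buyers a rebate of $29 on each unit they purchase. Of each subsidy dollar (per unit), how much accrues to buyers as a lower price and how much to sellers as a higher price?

Buyers gain $16 per unit; sellers gain $13 per unit

Pre-subsidy: 772.5 - 6.5p = -518 + 8p gives p* = 89, q* = 194.
With the rebate, buyers effectively pay pb = ps − 29, where ps is the price sellers receive.
Demand in terms of ps becomes qd = 772.5 − 6.5(ps − 29) = 961 - 6.5ps. Setting this equal to supply: 961 - 6.5ps = -518 + 8ps, so ps = 102.
Buyers pay pb = 102 − 29 = 73; q' = -518 + 8·102 = 298.
Buyers' price falls by p* − pb = 89 − 73 = 16; sellers' price rises by ps − p* = 102 − 89 = 13.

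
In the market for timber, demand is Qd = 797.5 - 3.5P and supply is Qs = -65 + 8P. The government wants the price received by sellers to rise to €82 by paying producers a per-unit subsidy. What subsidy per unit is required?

Required subsidy s = €23 per unit

At a seller price of 82, quantity supplied is -65 + 8·82 = 591.
Buyers absorb 591 only when they pay Pb with 797.5 − 3.5·Pb = 591, i.e. Pb = 59.
s = Ps − Pb = 82 − 59 = 23.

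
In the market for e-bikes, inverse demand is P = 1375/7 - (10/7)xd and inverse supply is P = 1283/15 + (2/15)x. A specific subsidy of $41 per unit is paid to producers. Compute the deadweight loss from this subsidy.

Pre-subsidy: 1375/7 - (10/7)x = 1283/15 + (2/15)x gives x* = 71 and P* = 95.
With the subsidy, sellers receive Ps = Pb + 41 for each unit, where Pb is the price buyers pay.
On the curves, Pb = 1375/7 - (10/7)x and Ps = 1283/15 + (2/15)x; the wedge Ps − Pb = 41 gives 1283/15 + (2/15)x − (1375/7 - (10/7)x) = 41, so x' = 97.25.
Then Pb = 1375/7 − (10/7)·97.25 = 57.5 and Ps = 1283/15 + (2/15)·97.25 = 98.5.
The subsidy expands output by 97.25 − 71 = 26.25 past the efficient level; on those units the gap between marginal cost and willingness to pay runs from 0 up to 41.
DWL = ½ × 41 × 26.25 = 538.125.

Deadweight loss = $538.125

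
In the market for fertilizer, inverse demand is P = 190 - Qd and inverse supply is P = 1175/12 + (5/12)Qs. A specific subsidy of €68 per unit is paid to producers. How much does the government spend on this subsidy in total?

Government cost = €7684

Pre-subsidy: 190 - Q = 1175/12 + (5/12)Q gives Q* = 65 and P* = 125.
With the subsidy, sellers receive Ps = Pb + 68 for each unit, where Pb is the price buyers pay.
On the curves, Pb = 190 - Q and Ps = 1175/12 + (5/12)Q; the wedge Ps − Pb = 68 gives 1175/12 + (5/12)Q − (190 - Q) = 68, so Q' = 113.
Then Pb = 190 − 1·113 = 77 and Ps = 1175/12 + (5/12)·113 = 145.
Government outlay = subsidy × quantity = 68 × 113 = 7684.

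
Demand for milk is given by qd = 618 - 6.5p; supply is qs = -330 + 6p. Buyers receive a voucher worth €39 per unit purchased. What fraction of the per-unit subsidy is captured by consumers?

Pre-subsidy: 618 - 6.5p = -330 + 6p gives p* = 75.84, q* = 125.04.
With the rebate, buyers effectively pay pb = ps − 39, where ps is the price sellers receive.
Demand in terms of ps becomes qd = 618 − 6.5(ps − 39) = 871.5 - 6.5ps. Setting this equal to supply: 871.5 - 6.5ps = -330 + 6ps, so ps = 96.12.
Buyers pay pb = 96.12 − 39 = 57.12; q' = -330 + 6·96.12 = 246.72.
Buyers' price falls by p* − pb = 75.84 − 57.12 = 18.72; sellers' price rises by ps − p* = 96.12 − 75.84 = 20.28.
So consumers capture 18.72/39 = 0.48 of each unit of subsidy.

Consumer share = 0.48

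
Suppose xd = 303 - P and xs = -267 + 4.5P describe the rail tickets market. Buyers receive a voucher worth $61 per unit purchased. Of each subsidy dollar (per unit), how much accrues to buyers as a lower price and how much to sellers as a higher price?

Pre-subsidy: 303 - P = -267 + 4.5P gives P* = 1140/11, x* = 2193/11.
With the rebate, buyers effectively pay Pb = Ps − 61, where Ps is the price sellers receive.
Demand in terms of Ps becomes xd = 303 − 1(Ps − 61) = 364 - Ps. Setting this equal to supply: 364 - Ps = -267 + 4.5Ps, so Ps = 1262/11.
Buyers pay Pb = 1262/11 − 61 = 591/11; x' = -267 + 4.5·(1262/11) = 2742/11.
Buyers' price falls by P* − Pb = 1140/11 − 591/11 = 549/11; sellers' price rises by Ps − P* = 1262/11 − 1140/11 = 122/11.

Buyers gain 549/11 per unit; sellers gain 122/11 per unit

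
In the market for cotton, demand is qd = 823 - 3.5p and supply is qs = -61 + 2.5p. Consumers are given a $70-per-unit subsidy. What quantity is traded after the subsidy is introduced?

q' = 4913/12

Pre-subsidy: 823 - 3.5p = -61 + 2.5p gives p* = 442/3, q* = 922/3.
With the rebate, buyers effectively pay pb = ps − 70, where ps is the price sellers receive.
Demand in terms of ps becomes qd = 823 − 3.5(ps − 70) = 1068 - 3.5ps. Setting this equal to supply: 1068 - 3.5ps = -61 + 2.5ps, so ps = 1129/6.
Buyers pay pb = 1129/6 − 70 = 709/6; q' = -61 + 2.5·(1129/6) = 4913/12.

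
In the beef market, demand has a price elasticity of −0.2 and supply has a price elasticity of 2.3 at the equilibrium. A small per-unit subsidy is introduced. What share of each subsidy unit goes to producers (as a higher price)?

Producer share = 0.08

For a small subsidy around the equilibrium, the benefit split depends on the relative slopes, which at a point are proportional to the elasticities.
Buyer share = εs/(εs + |εd|) = 2.3/(2.3 + 0.2) = 0.92; seller share = |εd|/(εs + |εd|) = 0.08.
So producers capture 0.08 of the subsidy.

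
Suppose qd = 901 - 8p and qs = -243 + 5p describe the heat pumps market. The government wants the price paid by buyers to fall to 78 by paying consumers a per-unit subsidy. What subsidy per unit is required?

At a buyer price of 78, quantity demanded is 901 − 8·78 = 277.
Sellers supply 277 only when they receive ps with -243 + 5·ps = 277, i.e. ps = 104.
s = ps − pb = 104 − 78 = 26.

Required subsidy s = 26 per unit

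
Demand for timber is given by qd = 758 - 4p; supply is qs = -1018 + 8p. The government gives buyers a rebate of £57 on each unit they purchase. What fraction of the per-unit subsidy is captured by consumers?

Pre-subsidy: 758 - 4p = -1018 + 8p gives p* = 148, q* = 166.
With the rebate, buyers effectively pay pb = ps − 57, where ps is the price sellers receive.
Demand in terms of ps becomes qd = 758 − 4(ps − 57) = 986 - 4ps. Setting this equal to supply: 986 - 4ps = -1018 + 8ps, so ps = 167.
Buyers pay pb = 167 − 57 = 110; q' = -1018 + 8·167 = 318.
Buyers' price falls by p* − pb = 148 − 110 = 38; sellers' price rises by ps − p* = 167 − 148 = 19.
So consumers capture 38/57 = 2/3 of each unit of subsidy.

Consumer share = 2/3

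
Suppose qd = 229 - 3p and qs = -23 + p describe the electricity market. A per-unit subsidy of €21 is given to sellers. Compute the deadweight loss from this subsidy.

Pre-subsidy: 229 - 3p = -23 + p gives p* = 63, q* = 40.
With the subsidy, sellers receive ps = pb + 21 for each unit, where pb is the price buyers pay.
Supply in terms of pb becomes qs = -23 + 1(pb + 21) = -2 + pb. Setting this equal to demand: 229 - 3pb = -2 + pb, so pb = 57.75.
Sellers receive ps = 57.75 + 21 = 78.75; q' = 229 − 3·57.75 = 55.75.
The subsidy expands output by 55.75 − 40 = 15.75 past the efficient level; on those units the gap between marginal cost and willingness to pay runs from 0 up to 21.
DWL = ½ × 21 × 15.75 = 165.375.

Deadweight loss = €165.375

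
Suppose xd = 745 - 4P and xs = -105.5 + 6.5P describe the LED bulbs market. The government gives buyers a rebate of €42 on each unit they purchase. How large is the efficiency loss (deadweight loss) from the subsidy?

Deadweight loss = €2184

Pre-subsidy: 745 - 4P = -105.5 + 6.5P gives P* = 81, x* = 421.
With the rebate, buyers effectively pay Pb = Ps − 42, where Ps is the price sellers receive.
Demand in terms of Ps becomes xd = 745 − 4(Ps − 42) = 913 - 4Ps. Setting this equal to supply: 913 - 4Ps = -105.5 + 6.5Ps, so Ps = 97.
Buyers pay Pb = 97 − 42 = 55; x' = -105.5 + 6.5·97 = 525.
The subsidy expands output by 525 − 421 = 104 past the efficient level; on those units the gap between marginal cost and willingness to pay runs from 0 up to 42.
DWL = ½ × 42 × 104 = 2184.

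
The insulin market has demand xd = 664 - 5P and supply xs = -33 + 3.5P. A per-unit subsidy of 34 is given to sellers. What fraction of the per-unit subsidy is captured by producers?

Pre-subsidy: 664 - 5P = -33 + 3.5P gives P* = 82, x* = 254.
With the subsidy, sellers receive Ps = Pb + 34 for each unit, where Pb is the price buyers pay.
Supply in terms of Pb becomes xs = -33 + 3.5(Pb + 34) = 86 + 3.5Pb. Setting this equal to demand: 664 - 5Pb = 86 + 3.5Pb, so Pb = 68.
Sellers receive Ps = 68 + 34 = 102; x' = 664 − 5·68 = 324.
Buyers' price falls by P* − Pb = 82 − 68 = 14; sellers' price rises by Ps − P* = 102 − 82 = 20.
So producers capture 20/34 = 10/17 of each unit of subsidy.

Producer share = 10/17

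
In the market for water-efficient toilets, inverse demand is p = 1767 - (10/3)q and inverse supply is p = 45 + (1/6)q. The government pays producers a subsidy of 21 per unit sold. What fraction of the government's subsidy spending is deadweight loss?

Pre-subsidy: 1767 - (10/3)q = 45 + (1/6)q gives q* = 492 and p* = 127.
With the subsidy, sellers receive ps = pb + 21 for each unit, where pb is the price buyers pay.
On the curves, pb = 1767 - (10/3)q and ps = 45 + (1/6)q; the wedge ps − pb = 21 gives 45 + (1/6)q − (1767 - (10/3)q) = 21, so q' = 498.
Then pb = 1767 − (10/3)·498 = 107 and ps = 45 + (1/6)·498 = 128.
ΔCS = ½(492 + 498)(127 − 107) = 9900; ΔPS = ½(492 + 498)(128 − 127) = 495.
Government spending = 21 × 498 = 10458.
DWL = ½ × 21 × (498 − 492) = 63; fraction = 63 / 10458 = 1/166.

DWL / government spending = 1/166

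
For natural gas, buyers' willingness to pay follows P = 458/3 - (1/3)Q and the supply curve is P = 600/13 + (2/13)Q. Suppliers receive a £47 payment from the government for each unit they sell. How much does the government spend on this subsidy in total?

Pre-subsidy: 458/3 - (1/3)Q = 600/13 + (2/13)Q gives Q* = 4154/19 and P* = 1516/19.
With the subsidy, sellers receive Ps = Pb + 47 for each unit, where Pb is the price buyers pay.
On the curves, Pb = 458/3 - (1/3)Q and Ps = 600/13 + (2/13)Q; the wedge Ps − Pb = 47 gives 600/13 + (2/13)Q − (458/3 - (1/3)Q) = 47, so Q' = 5987/19.
Then Pb = 458/3 − (1/3)·(5987/19) = 905/19 and Ps = 600/13 + (2/13)·(5987/19) = 1798/19.
Government outlay = subsidy × quantity = 47 × 5987/19 = 281389/19.

Government cost = 281389/19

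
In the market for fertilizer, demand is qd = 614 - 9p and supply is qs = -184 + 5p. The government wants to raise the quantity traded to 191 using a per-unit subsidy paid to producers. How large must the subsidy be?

At q = 191, invert demand for the buyer price: pb = (614 − 191)/9 = 47; invert supply for the seller price: ps = (191 − (-184))/5 = 75.
The subsidy must fill the gap: s = ps − pb = 75 − 47 = 28.

Required subsidy s = 28 per unit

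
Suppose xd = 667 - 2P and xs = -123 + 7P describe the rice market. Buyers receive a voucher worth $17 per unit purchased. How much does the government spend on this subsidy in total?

Government cost = 79237/9

Pre-subsidy: 667 - 2P = -123 + 7P gives P* = 790/9, x* = 4423/9.
With the rebate, buyers effectively pay Pb = Ps − 17, where Ps is the price sellers receive.
Demand in terms of Ps becomes xd = 667 − 2(Ps − 17) = 701 - 2Ps. Setting this equal to supply: 701 - 2Ps = -123 + 7Ps, so Ps = 824/9.
Buyers pay Pb = 824/9 − 17 = 671/9; x' = -123 + 7·(824/9) = 4661/9.
Government outlay = subsidy × quantity = 17 × 4661/9 = 79237/9.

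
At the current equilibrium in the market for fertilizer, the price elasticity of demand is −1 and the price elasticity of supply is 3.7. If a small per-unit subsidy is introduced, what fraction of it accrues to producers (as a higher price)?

Producer share = 10/47

For a small subsidy around the equilibrium, the benefit split depends on the relative slopes, which at a point are proportional to the elasticities.
Buyer share = εs/(εs + |εd|) = 3.7/(3.7 + 1) = 37/47; seller share = |εd|/(εs + |εd|) = 10/47.
So producers capture 10/47 of the subsidy.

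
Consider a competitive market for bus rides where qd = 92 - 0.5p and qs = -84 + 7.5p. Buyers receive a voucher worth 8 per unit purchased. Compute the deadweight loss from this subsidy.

Pre-subsidy: 92 - 0.5p = -84 + 7.5p gives p* = 22, q* = 81.
With the rebate, buyers effectively pay pb = ps − 8, where ps is the price sellers receive.
Demand in terms of ps becomes qd = 92 − 0.5(ps − 8) = 96 - 0.5ps. Setting this equal to supply: 96 - 0.5ps = -84 + 7.5ps, so ps = 22.5.
Buyers pay pb = 22.5 − 8 = 14.5; q' = -84 + 7.5·22.5 = 84.75.
The subsidy expands output by 84.75 − 81 = 3.75 past the efficient level; on those units the gap between marginal cost and willingness to pay runs from 0 up to 8.
DWL = ½ × 8 × 3.75 = 15.

Deadweight loss = 15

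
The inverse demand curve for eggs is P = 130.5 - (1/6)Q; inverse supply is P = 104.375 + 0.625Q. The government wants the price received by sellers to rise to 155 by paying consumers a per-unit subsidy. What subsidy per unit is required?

At a seller price of 155, quantity supplied is -167 + 1.6·155 = 81.
Buyers absorb 81 only when they pay Pb = 130.5 − (1/6)·81 = 117.
s = Ps − Pb = 155 − 117 = 38.

Required subsidy s = 38 per unit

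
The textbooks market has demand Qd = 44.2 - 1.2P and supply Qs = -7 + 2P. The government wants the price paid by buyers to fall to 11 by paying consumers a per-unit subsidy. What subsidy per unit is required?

At a buyer price of 11, quantity demanded is 44.2 − 1.2·11 = 31.
Sellers supply 31 only when they receive Ps with -7 + 2·Ps = 31, i.e. Ps = 19.
s = Ps − Pb = 19 − 11 = 8.

Required subsidy s = 8 per unit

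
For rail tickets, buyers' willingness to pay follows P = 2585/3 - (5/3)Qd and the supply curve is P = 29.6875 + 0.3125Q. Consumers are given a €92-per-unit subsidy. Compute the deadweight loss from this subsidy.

Pre-subsidy: 2585/3 - (5/3)Q = 29.6875 + 0.3125Q gives Q* = 7987/19 and P* = 3060/19.
With the rebate, buyers effectively pay Pb = Ps − 92, where Ps is the price sellers receive.
On the curves, Pb = 2585/3 - (5/3)Q and Ps = 29.6875 + 0.3125Q; the wedge Ps − Pb = 92 gives 29.6875 + 0.3125Q − (2585/3 - (5/3)Q) = 92, so Q' = 44351/95.
Then Pb = 2585/3 − (5/3)·(44351/95) = 1588/19 and Ps = 29.6875 + 0.3125·(44351/95) = 3336/19.
The subsidy expands output by 44351/95 − 7987/19 = 4416/95 past the efficient level; on those units the gap between marginal cost and willingness to pay runs from 0 up to 92.
DWL = ½ × 92 × 4416/95 = 203136/95.

Deadweight loss = 203136/95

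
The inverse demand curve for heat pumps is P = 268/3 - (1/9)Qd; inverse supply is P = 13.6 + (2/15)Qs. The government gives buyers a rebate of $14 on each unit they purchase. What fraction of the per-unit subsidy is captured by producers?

Producer share = 6/11

Pre-subsidy: 268/3 - (1/9)Q = 13.6 + (2/15)Q gives Q* = 3408/11 and P* = 604/11.
With the rebate, buyers effectively pay Pb = Ps − 14, where Ps is the price sellers receive.
On the curves, Pb = 268/3 - (1/9)Q and Ps = 13.6 + (2/15)Q; the wedge Ps − Pb = 14 gives 13.6 + (2/15)Q − (268/3 - (1/9)Q) = 14, so Q' = 4038/11.
Then Pb = 268/3 − (1/9)·(4038/11) = 534/11 and Ps = 13.6 + (2/15)·(4038/11) = 688/11.
Buyers' price falls by P* − Pb = 604/11 − 534/11 = 70/11; sellers' price rises by Ps − P* = 688/11 − 604/11 = 84/11.
So producers capture (84/11)/14 = 6/11 of each unit of subsidy.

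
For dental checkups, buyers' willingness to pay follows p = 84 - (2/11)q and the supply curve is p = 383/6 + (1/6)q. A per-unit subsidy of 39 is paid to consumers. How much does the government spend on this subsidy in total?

Government cost = 152295/23

Pre-subsidy: 84 - (2/11)q = 383/6 + (1/6)q gives q* = 1331/23 and p* = 1690/23.
With the rebate, buyers effectively pay pb = ps − 39, where ps is the price sellers receive.
On the curves, pb = 84 - (2/11)q and ps = 383/6 + (1/6)q; the wedge ps − pb = 39 gives 383/6 + (1/6)q − (84 - (2/11)q) = 39, so q' = 3905/23.
Then pb = 84 − (2/11)·(3905/23) = 1222/23 and ps = 383/6 + (1/6)·(3905/23) = 2119/23.
Government outlay = subsidy × quantity = 39 × 3905/23 = 152295/23.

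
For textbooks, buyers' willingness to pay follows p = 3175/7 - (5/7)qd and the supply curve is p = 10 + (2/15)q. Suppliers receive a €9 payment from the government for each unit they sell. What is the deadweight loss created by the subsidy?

Deadweight loss = 8505/178

Pre-subsidy: 3175/7 - (5/7)q = 10 + (2/15)q gives q* = 46575/89 and p* = 7100/89.
With the subsidy, sellers receive ps = pb + 9 for each unit, where pb is the price buyers pay.
On the curves, pb = 3175/7 - (5/7)q and ps = 10 + (2/15)q; the wedge ps − pb = 9 gives 10 + (2/15)q − (3175/7 - (5/7)q) = 9, so q' = 47520/89.
Then pb = 3175/7 − (5/7)·(47520/89) = 6425/89 and ps = 10 + (2/15)·(47520/89) = 7226/89.
The subsidy expands output by 47520/89 − 46575/89 = 945/89 past the efficient level; on those units the gap between marginal cost and willingness to pay runs from 0 up to 9.
DWL = ½ × 9 × 945/89 = 8505/178.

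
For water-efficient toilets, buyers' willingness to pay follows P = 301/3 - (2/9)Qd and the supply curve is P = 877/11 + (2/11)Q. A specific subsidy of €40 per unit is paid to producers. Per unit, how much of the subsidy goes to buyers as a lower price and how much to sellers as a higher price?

Buyers gain €22 per unit; sellers gain €18 per unit

Pre-subsidy: 301/3 - (2/9)Q = 877/11 + (2/11)Q gives Q* = 51 and P* = 89.
With the subsidy, sellers receive Ps = Pb + 40 for each unit, where Pb is the price buyers pay.
On the curves, Pb = 301/3 - (2/9)Q and Ps = 877/11 + (2/11)Q; the wedge Ps − Pb = 40 gives 877/11 + (2/11)Q − (301/3 - (2/9)Q) = 40, so Q' = 150.
Then Pb = 301/3 − (2/9)·150 = 67 and Ps = 877/11 + (2/11)·150 = 107.
Buyers' price falls by P* − Pb = 89 − 67 = 22; sellers' price rises by Ps − P* = 107 − 89 = 18.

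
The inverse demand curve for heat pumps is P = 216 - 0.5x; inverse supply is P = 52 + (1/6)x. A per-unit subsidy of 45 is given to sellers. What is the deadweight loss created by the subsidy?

Deadweight loss = 1518.75

Pre-subsidy: 216 - 0.5x = 52 + (1/6)x gives x* = 246 and P* = 93.
With the subsidy, sellers receive Ps = Pb + 45 for each unit, where Pb is the price buyers pay.
On the curves, Pb = 216 - 0.5x and Ps = 52 + (1/6)x; the wedge Ps − Pb = 45 gives 52 + (1/6)x − (216 - 0.5x) = 45, so x' = 313.5.
Then Pb = 216 − 0.5·313.5 = 59.25 and Ps = 52 + (1/6)·313.5 = 104.25.
The subsidy expands output by 313.5 − 246 = 67.5 past the efficient level; on those units the gap between marginal cost and willingness to pay runs from 0 up to 45.
DWL = ½ × 45 × 67.5 = 1518.75.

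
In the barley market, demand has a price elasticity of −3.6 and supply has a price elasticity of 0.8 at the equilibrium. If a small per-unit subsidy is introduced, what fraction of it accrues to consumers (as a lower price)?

Consumer share = 2/11

For a small subsidy around the equilibrium, the benefit split depends on the relative slopes, which at a point are proportional to the elasticities.
Buyer share = εs/(εs + |εd|) = 0.8/(0.8 + 3.6) = 2/11; seller share = |εd|/(εs + |εd|) = 9/11.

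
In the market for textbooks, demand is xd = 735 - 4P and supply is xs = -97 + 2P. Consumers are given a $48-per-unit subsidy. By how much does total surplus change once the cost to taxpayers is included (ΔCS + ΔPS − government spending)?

Pre-subsidy: 735 - 4P = -97 + 2P gives P* = 416/3, x* = 541/3.
With the rebate, buyers effectively pay Pb = Ps − 48, where Ps is the price sellers receive.
Demand in terms of Ps becomes xd = 735 − 4(Ps − 48) = 927 - 4Ps. Setting this equal to supply: 927 - 4Ps = -97 + 2Ps, so Ps = 512/3.
Buyers pay Pb = 512/3 − 48 = 368/3; x' = -97 + 2·(512/3) = 733/3.
ΔCS = ½(541/3 + 733/3)(416/3 − 368/3) = 10192/3; ΔPS = ½(541/3 + 733/3)(512/3 − 416/3) = 20384/3.
Government spending = 48 × 733/3 = 11728.
Net change = 10192/3 + 20384/3 − 11728 = -1536. The loss equals the DWL triangle ½·48·64.

Net change in total surplus = -$1536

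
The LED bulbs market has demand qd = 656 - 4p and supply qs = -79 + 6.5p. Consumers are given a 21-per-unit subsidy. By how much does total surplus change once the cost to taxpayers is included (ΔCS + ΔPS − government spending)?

Net change in total surplus = -546

Pre-subsidy: 656 - 4p = -79 + 6.5p gives p* = 70, q* = 376.
With the rebate, buyers effectively pay pb = ps − 21, where ps is the price sellers receive.
Demand in terms of ps becomes qd = 656 − 4(ps − 21) = 740 - 4ps. Setting this equal to supply: 740 - 4ps = -79 + 6.5ps, so ps = 78.
Buyers pay pb = 78 − 21 = 57; q' = -79 + 6.5·78 = 428.
ΔCS = ½(376 + 428)(70 − 57) = 5226; ΔPS = ½(376 + 428)(78 − 70) = 3216.
Government spending = 21 × 428 = 8988.
Net change = 5226 + 3216 − 8988 = -546. The loss equals the DWL triangle ½·21·52.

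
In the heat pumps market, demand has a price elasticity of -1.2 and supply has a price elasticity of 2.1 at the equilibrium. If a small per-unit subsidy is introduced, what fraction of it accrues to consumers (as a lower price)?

Consumer share = 7/11

For a small subsidy around the equilibrium, the benefit split depends on the relative slopes, which at a point are proportional to the elasticities.
Buyer share = εs/(εs + |εd|) = 2.1/(2.1 + 1.2) = 7/11; seller share = |εd|/(εs + |εd|) = 4/11.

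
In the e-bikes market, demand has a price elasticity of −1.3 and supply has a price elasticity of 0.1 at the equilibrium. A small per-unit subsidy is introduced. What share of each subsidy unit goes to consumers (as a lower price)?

For a small subsidy around the equilibrium, the benefit split depends on the relative slopes, which at a point are proportional to the elasticities.
Buyer share = εs/(εs + |εd|) = 0.1/(0.1 + 1.3) = 1/14; seller share = |εd|/(εs + |εd|) = 13/14.

Consumer share = 1/14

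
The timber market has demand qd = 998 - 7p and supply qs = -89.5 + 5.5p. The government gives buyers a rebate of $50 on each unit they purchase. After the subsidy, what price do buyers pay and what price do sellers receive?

Buyers pay $65; sellers receive $115

Pre-subsidy: 998 - 7p = -89.5 + 5.5p gives p* = 87, q* = 389.
With the rebate, buyers effectively pay pb = ps − 50, where ps is the price sellers receive.
Demand in terms of ps becomes qd = 998 − 7(ps − 50) = 1348 - 7ps. Setting this equal to supply: 1348 - 7ps = -89.5 + 5.5ps, so ps = 115.
Buyers pay pb = 115 − 50 = 65; q' = -89.5 + 5.5·115 = 543.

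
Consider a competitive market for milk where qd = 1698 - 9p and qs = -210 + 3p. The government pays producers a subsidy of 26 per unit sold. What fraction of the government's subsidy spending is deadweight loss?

DWL / government spending = 39/434

Pre-subsidy: 1698 - 9p = -210 + 3p gives p* = 159, q* = 267.
With the subsidy, sellers receive ps = pb + 26 for each unit, where pb is the price buyers pay.
Supply in terms of pb becomes qs = -210 + 3(pb + 26) = -132 + 3pb. Setting this equal to demand: 1698 - 9pb = -132 + 3pb, so pb = 152.5.
Sellers receive ps = 152.5 + 26 = 178.5; q' = 1698 − 9·152.5 = 325.5.
ΔCS = ½(267 + 325.5)(159 − 152.5) = 1925.625; ΔPS = ½(267 + 325.5)(178.5 − 159) = 5776.875.
Government spending = 26 × 325.5 = 8463.
DWL = ½ × 26 × (325.5 − 267) = 760.5; fraction = 760.5 / 8463 = 39/434.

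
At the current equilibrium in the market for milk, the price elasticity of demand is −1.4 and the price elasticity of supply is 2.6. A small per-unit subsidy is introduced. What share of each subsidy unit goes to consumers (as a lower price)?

Consumer share = 0.65

For a small subsidy around the equilibrium, the benefit split depends on the relative slopes, which at a point are proportional to the elasticities.
Buyer share = εs/(εs + |εd|) = 2.6/(2.6 + 1.4) = 0.65; seller share = |εd|/(εs + |εd|) = 0.35.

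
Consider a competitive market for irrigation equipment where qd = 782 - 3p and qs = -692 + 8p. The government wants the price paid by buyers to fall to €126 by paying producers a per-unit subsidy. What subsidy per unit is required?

At a buyer price of 126, quantity demanded is 782 − 3·126 = 404.
Sellers supply 404 only when they receive ps with -692 + 8·ps = 404, i.e. ps = 137.
s = ps − pb = 137 − 126 = 11.

Required subsidy s = €11 per unit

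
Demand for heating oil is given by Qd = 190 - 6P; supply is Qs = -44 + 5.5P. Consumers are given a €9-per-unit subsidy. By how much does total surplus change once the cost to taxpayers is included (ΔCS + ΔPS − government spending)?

Net change in total surplus = -2673/23

Pre-subsidy: 190 - 6P = -44 + 5.5P gives P* = 468/23, Q* = 1562/23.
With the rebate, buyers effectively pay Pb = Ps − 9, where Ps is the price sellers receive.
Demand in terms of Ps becomes Qd = 190 − 6(Ps − 9) = 244 - 6Ps. Setting this equal to supply: 244 - 6Ps = -44 + 5.5Ps, so Ps = 576/23.
Buyers pay Pb = 576/23 − 9 = 369/23; Q' = -44 + 5.5·(576/23) = 2156/23.
ΔCS = ½(1562/23 + 2156/23)(468/23 − 369/23) = 184041/529; ΔPS = ½(1562/23 + 2156/23)(576/23 − 468/23) = 200772/529.
Government spending = 9 × 2156/23 = 19404/23.
Net change = 184041/529 + 200772/529 − 19404/23 = -2673/23. The loss equals the DWL triangle ½·9·594/23.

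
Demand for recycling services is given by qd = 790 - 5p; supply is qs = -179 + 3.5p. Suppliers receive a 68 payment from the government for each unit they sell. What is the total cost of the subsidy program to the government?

Government cost = 24480

Pre-subsidy: 790 - 5p = -179 + 3.5p gives p* = 114, q* = 220.
With the subsidy, sellers receive ps = pb + 68 for each unit, where pb is the price buyers pay.
Supply in terms of pb becomes qs = -179 + 3.5(pb + 68) = 59 + 3.5pb. Setting this equal to demand: 790 - 5pb = 59 + 3.5pb, so pb = 86.
Sellers receive ps = 86 + 68 = 154; q' = 790 − 5·86 = 360.
Government outlay = subsidy × quantity = 68 × 360 = 24480.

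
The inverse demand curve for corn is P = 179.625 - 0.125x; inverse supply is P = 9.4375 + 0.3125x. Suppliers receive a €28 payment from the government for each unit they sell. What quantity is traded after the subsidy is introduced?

Pre-subsidy: 179.625 - 0.125x = 9.4375 + 0.3125x gives x* = 389 and P* = 131.
With the subsidy, sellers receive Ps = Pb + 28 for each unit, where Pb is the price buyers pay.
On the curves, Pb = 179.625 - 0.125x and Ps = 9.4375 + 0.3125x; the wedge Ps − Pb = 28 gives 9.4375 + 0.3125x − (179.625 - 0.125x) = 28, so x' = 453.
Then Pb = 179.625 − 0.125·453 = 123 and Ps = 9.4375 + 0.3125·453 = 151.

x' = 453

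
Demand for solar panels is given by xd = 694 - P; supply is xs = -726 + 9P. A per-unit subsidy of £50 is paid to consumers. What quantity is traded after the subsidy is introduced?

Pre-subsidy: 694 - P = -726 + 9P gives P* = 142, x* = 552.
With the rebate, buyers effectively pay Pb = Ps − 50, where Ps is the price sellers receive.
Demand in terms of Ps becomes xd = 694 − 1(Ps − 50) = 744 - Ps. Setting this equal to supply: 744 - Ps = -726 + 9Ps, so Ps = 147.
Buyers pay Pb = 147 − 50 = 97; x' = -726 + 9·147 = 597.

x' = 597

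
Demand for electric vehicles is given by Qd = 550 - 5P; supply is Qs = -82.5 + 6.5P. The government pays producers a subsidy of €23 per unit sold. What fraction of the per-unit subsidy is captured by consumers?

Consumer share = 13/23

Pre-subsidy: 550 - 5P = -82.5 + 6.5P gives P* = 55, Q* = 275.
With the subsidy, sellers receive Ps = Pb + 23 for each unit, where Pb is the price buyers pay.
Supply in terms of Pb becomes Qs = -82.5 + 6.5(Pb + 23) = 67 + 6.5Pb. Setting this equal to demand: 550 - 5Pb = 67 + 6.5Pb, so Pb = 42.
Sellers receive Ps = 42 + 23 = 65; Q' = 550 − 5·42 = 340.
Buyers' price falls by P* − Pb = 55 − 42 = 13; sellers' price rises by Ps − P* = 65 − 55 = 10.
So consumers capture 13/23 = 13/23 of each unit of subsidy.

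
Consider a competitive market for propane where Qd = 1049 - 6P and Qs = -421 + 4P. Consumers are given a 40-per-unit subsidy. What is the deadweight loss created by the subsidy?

Pre-subsidy: 1049 - 6P = -421 + 4P gives P* = 147, Q* = 167.
With the rebate, buyers effectively pay Pb = Ps − 40, where Ps is the price sellers receive.
Demand in terms of Ps becomes Qd = 1049 − 6(Ps − 40) = 1289 - 6Ps. Setting this equal to supply: 1289 - 6Ps = -421 + 4Ps, so Ps = 171.
Buyers pay Pb = 171 − 40 = 131; Q' = -421 + 4·171 = 263.
The subsidy expands output by 263 − 167 = 96 past the efficient level; on those units the gap between marginal cost and willingness to pay runs from 0 up to 40.
DWL = ½ × 40 × 96 = 1920.

Deadweight loss = 1920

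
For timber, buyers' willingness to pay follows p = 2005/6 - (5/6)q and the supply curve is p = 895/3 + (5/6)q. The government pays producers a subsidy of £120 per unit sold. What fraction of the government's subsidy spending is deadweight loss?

Pre-subsidy: 2005/6 - (5/6)q = 895/3 + (5/6)q gives q* = 21.5 and p* = 316.25.
With the subsidy, sellers receive ps = pb + 120 for each unit, where pb is the price buyers pay.
On the curves, pb = 2005/6 - (5/6)q and ps = 895/3 + (5/6)q; the wedge ps − pb = 120 gives 895/3 + (5/6)q − (2005/6 - (5/6)q) = 120, so q' = 93.5.
Then pb = 2005/6 − (5/6)·93.5 = 256.25 and ps = 895/3 + (5/6)·93.5 = 376.25.
ΔCS = ½(21.5 + 93.5)(316.25 − 256.25) = 3450; ΔPS = ½(21.5 + 93.5)(376.25 − 316.25) = 3450.
Government spending = 120 × 93.5 = 11220.
DWL = ½ × 120 × (93.5 − 21.5) = 4320; fraction = 4320 / 11220 = 72/187.

DWL / government spending = 72/187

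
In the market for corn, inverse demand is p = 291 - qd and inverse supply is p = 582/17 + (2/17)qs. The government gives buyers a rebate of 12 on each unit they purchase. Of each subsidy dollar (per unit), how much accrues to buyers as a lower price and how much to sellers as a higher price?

Buyers gain 204/19 per unit; sellers gain 24/19 per unit

Pre-subsidy: 291 - q = 582/17 + (2/17)q gives q* = 4365/19 and p* = 1164/19.
With the rebate, buyers effectively pay pb = ps − 12, where ps is the price sellers receive.
On the curves, pb = 291 - q and ps = 582/17 + (2/17)q; the wedge ps − pb = 12 gives 582/17 + (2/17)q − (291 - q) = 12, so q' = 4569/19.
Then pb = 291 − 1·(4569/19) = 960/19 and ps = 582/17 + (2/17)·(4569/19) = 1188/19.
Buyers' price falls by p* − pb = 1164/19 − 960/19 = 204/19; sellers' price rises by ps − p* = 1188/19 − 1164/19 = 24/19.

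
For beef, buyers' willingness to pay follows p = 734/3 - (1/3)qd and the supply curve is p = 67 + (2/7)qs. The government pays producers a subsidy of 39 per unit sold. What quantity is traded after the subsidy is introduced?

Pre-subsidy: 734/3 - (1/3)q = 67 + (2/7)q gives q* = 287 and p* = 149.
With the subsidy, sellers receive ps = pb + 39 for each unit, where pb is the price buyers pay.
On the curves, pb = 734/3 - (1/3)q and ps = 67 + (2/7)q; the wedge ps − pb = 39 gives 67 + (2/7)q − (734/3 - (1/3)q) = 39, so q' = 350.
Then pb = 734/3 − (1/3)·350 = 128 and ps = 67 + (2/7)·350 = 167.

q' = 350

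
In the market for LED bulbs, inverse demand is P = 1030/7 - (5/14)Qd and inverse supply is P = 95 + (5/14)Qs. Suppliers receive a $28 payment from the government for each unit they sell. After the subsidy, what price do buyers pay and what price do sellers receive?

Pre-subsidy: 1030/7 - (5/14)Q = 95 + (5/14)Q gives Q* = 73 and P* = 1695/14.
With the subsidy, sellers receive Ps = Pb + 28 for each unit, where Pb is the price buyers pay.
On the curves, Pb = 1030/7 - (5/14)Q and Ps = 95 + (5/14)Q; the wedge Ps − Pb = 28 gives 95 + (5/14)Q − (1030/7 - (5/14)Q) = 28, so Q' = 112.2.
Then Pb = 1030/7 − (5/14)·112.2 = 1499/14 and Ps = 95 + (5/14)·112.2 = 1891/14.

Buyers pay 1499/14; sellers receive 1891/14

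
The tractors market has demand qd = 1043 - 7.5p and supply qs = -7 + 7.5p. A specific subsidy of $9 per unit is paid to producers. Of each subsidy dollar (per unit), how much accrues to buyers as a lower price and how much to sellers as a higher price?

Buyers gain $4.5 per unit; sellers gain $4.5 per unit

Pre-subsidy: 1043 - 7.5p = -7 + 7.5p gives p* = 70, q* = 518.
With the subsidy, sellers receive ps = pb + 9 for each unit, where pb is the price buyers pay.
Supply in terms of pb becomes qs = -7 + 7.5(pb + 9) = 60.5 + 7.5pb. Setting this equal to demand: 1043 - 7.5pb = 60.5 + 7.5pb, so pb = 65.5.
Sellers receive ps = 65.5 + 9 = 74.5; q' = 1043 − 7.5·65.5 = 551.75.
Buyers' price falls by p* − pb = 70 − 65.5 = 4.5; sellers' price rises by ps − p* = 74.5 − 70 = 4.5.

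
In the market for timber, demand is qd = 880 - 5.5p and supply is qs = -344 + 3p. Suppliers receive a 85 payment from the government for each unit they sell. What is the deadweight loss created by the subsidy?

Deadweight loss = 7012.5

Pre-subsidy: 880 - 5.5p = -344 + 3p gives p* = 144, q* = 88.
With the subsidy, sellers receive ps = pb + 85 for each unit, where pb is the price buyers pay.
Supply in terms of pb becomes qs = -344 + 3(pb + 85) = -89 + 3pb. Setting this equal to demand: 880 - 5.5pb = -89 + 3pb, so pb = 114.
Sellers receive ps = 114 + 85 = 199; q' = 880 − 5.5·114 = 253.
The subsidy expands output by 253 − 88 = 165 past the efficient level; on those units the gap between marginal cost and willingness to pay runs from 0 up to 85.
DWL = ½ × 85 × 165 = 7012.5.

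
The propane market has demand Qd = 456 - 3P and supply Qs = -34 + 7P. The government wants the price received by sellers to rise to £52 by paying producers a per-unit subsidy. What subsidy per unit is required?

Required subsidy s = £10 per unit

At a seller price of 52, quantity supplied is -34 + 7·52 = 330.
Buyers absorb 330 only when they pay Pb with 456 − 3·Pb = 330, i.e. Pb = 42.
s = Ps − Pb = 52 − 42 = 10.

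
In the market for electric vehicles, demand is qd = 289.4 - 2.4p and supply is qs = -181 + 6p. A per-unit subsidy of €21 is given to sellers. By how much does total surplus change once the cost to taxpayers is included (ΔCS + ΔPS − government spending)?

Pre-subsidy: 289.4 - 2.4p = -181 + 6p gives p* = 56, q* = 155.
With the subsidy, sellers receive ps = pb + 21 for each unit, where pb is the price buyers pay.
Supply in terms of pb becomes qs = -181 + 6(pb + 21) = -55 + 6pb. Setting this equal to demand: 289.4 - 2.4pb = -55 + 6pb, so pb = 41.
Sellers receive ps = 41 + 21 = 62; q' = 289.4 − 2.4·41 = 191.
ΔCS = ½(155 + 191)(56 − 41) = 2595; ΔPS = ½(155 + 191)(62 − 56) = 1038.
Government spending = 21 × 191 = 4011.
Net change = 2595 + 1038 − 4011 = -378. The loss equals the DWL triangle ½·21·36.

Net change in total surplus = -€378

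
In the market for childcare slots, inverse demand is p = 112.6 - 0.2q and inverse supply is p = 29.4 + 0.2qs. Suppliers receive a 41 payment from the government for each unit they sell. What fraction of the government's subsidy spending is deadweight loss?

Pre-subsidy: 112.6 - 0.2q = 29.4 + 0.2q gives q* = 208 and p* = 71.
With the subsidy, sellers receive ps = pb + 41 for each unit, where pb is the price buyers pay.
On the curves, pb = 112.6 - 0.2q and ps = 29.4 + 0.2q; the wedge ps − pb = 41 gives 29.4 + 0.2q − (112.6 - 0.2q) = 41, so q' = 310.5.
Then pb = 112.6 − 0.2·310.5 = 50.5 and ps = 29.4 + 0.2·310.5 = 91.5.
ΔCS = ½(208 + 310.5)(71 − 50.5) = 5314.625; ΔPS = ½(208 + 310.5)(91.5 − 71) = 5314.625.
Government spending = 41 × 310.5 = 12730.5.
DWL = ½ × 41 × (310.5 − 208) = 2101.25; fraction = 2101.25 / 12730.5 = 205/1242.

DWL / government spending = 205/1242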